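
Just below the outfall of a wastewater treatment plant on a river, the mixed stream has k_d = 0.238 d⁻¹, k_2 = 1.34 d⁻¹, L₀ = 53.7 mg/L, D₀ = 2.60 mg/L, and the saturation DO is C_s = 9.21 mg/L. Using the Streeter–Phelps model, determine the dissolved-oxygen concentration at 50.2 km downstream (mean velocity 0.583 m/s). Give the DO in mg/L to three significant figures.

DO ≈ 2.43 mg/L

Travel time t = x/v = 50.2 km / (0.583 m/s) = 50200 m / 0.583 m/s = 86110 s = 0.9966 d.
k_d L₀/(k_2−k_d) = 0.238×53.7/(1.34−0.238) = 12.78/1.102 = 11.60 mg/L.
e^(−k_d t) = e^(−0.238×0.9966) = 0.7888; e^(−k_2 t) = e^(−1.34×0.9966) = 0.2630.
D = 11.60 × (0.7888 − 0.2630) + 2.60 × 0.2630 = 6.098 + 0.6839 = 6.782 mg/L.
DO = C_s − D = 9.21 − 6.782 = 2.428 mg/L.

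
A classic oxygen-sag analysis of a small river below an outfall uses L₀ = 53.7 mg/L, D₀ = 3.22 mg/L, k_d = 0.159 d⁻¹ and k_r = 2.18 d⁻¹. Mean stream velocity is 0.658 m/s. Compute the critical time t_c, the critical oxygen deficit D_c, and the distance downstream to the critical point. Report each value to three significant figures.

t_c ≈ 0.585 d; D_c ≈ 3.57 mg/L; x_c ≈ 33.2 km

With k_r/k_d = 13.71 and 1 − D₀(k_r−k_d)/(k_d L₀) = 0.2378,
t_c = ln(13.71 × 0.2378) / (2.18 − 0.159) = ln(3.261) / 2.021 = 1.182/2.021 = 0.5849 d.
D_c = (k_d/k_r) L₀ e^(−k_d t_c) = (0.159/2.18) × 53.7 × e^(−0.159×0.5849) = 0.07294 × 53.7 × 0.9112 = 3.569 mg/L.
x_c = v t_c = 0.658 m/s × 0.5849 d × 86400 s/d = 33250 m ≈ 33.2 km.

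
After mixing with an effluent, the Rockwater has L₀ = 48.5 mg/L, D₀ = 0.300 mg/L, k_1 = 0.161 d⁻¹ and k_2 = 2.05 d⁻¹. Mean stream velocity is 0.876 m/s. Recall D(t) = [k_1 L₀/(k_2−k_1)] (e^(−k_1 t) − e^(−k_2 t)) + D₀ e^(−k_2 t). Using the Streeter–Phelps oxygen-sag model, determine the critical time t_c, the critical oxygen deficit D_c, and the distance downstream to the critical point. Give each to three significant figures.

At the critical point dD/dt = 0, so k_1 L₀ e^(−k_1 t) = k_2 D. Substituting D(t) from the Streeter–Phelps equation and solving for t gives
t_c = ln[(k_2/k_1)(1 − D₀(k_2−k_1)/(k_1 L₀))] / (k_2−k_1).
Here k_2−k_1 = 1.889 d⁻¹ and 1 − D₀(k_2−k_1)/(k_1 L₀) = 1 − 0.300×1.889/(0.161×48.5) = 0.9274, so
t_c = ln(12.73 × 0.9274) / 1.889 = 2.469 / 1.889 = 1.307 d.
D_c = (k_1/k_2) L₀ e^(−k_1 t_c) = (0.161/2.05) × 48.5 × e^(−0.161×1.307) = 0.07854 × 48.5 × 0.8102 = 3.086 mg/L.
x_c = v t_c = 0.876 m/s × 1.307 d × 86400 s/d = 98920 m ≈ 98.9 km.

t_c ≈ 1.31 d; D_c ≈ 3.09 mg/L; x_c ≈ 98.9 km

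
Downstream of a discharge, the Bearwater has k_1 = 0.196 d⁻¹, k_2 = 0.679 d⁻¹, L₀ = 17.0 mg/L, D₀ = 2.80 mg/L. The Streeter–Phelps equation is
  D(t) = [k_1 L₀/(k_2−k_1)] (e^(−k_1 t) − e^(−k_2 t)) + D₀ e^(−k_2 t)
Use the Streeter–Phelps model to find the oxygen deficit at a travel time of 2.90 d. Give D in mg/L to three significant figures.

k_1 L₀/(k_2−k_1) = 0.196×17.0/(0.679−0.196) = 3.332/0.4830 = 6.899 mg/L.
e^(−k_1 t) = e^(−0.196×2.900) = 0.5664; e^(−k_2 t) = e^(−0.679×2.900) = 0.1396.
D = 6.899 × (0.5664 − 0.1396) + 2.80 × 0.1396 = 2.945 + 0.3908 = 3.335 mg/L.

D ≈ 3.34 mg/L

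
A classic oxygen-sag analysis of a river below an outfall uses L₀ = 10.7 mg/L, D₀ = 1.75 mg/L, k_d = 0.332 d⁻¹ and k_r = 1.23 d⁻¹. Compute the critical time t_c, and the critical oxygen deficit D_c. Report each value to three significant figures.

t_c ≈ 0.808 d; D_c ≈ 2.21 mg/L

t_c = [1/(k_r−k_d)] ln[(k_r/k_d)(1 − D₀(k_r−k_d)/(k_d L₀))]
= [1/(1.23−0.332)] ln[(1.23/0.332)(1 − 1.75×0.8980/(0.332×10.7))]
= (1/0.8980) ln[3.705 × 0.5576] = 1.114 × ln(2.066) = 1.114 × 0.7256 = 0.8080 d.
L(t_c) = L₀ e^(−k_d t_c) = 10.7 × 0.7647 = 8.182 mg/L, and at the critical point k_r D_c = k_d L, so D_c = (0.332/1.23) × 8.182 = 2.209 mg/L.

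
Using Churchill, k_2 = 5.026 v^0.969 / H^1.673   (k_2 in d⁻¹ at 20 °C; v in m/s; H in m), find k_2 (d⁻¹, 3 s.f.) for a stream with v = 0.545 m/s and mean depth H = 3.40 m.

k_2 = 5.026 × 0.545^0.969 / 3.40^1.673 = 5.026 × 0.5554 / 7.748 = 0.3603 d⁻¹.

k_2 ≈ 0.360 d⁻¹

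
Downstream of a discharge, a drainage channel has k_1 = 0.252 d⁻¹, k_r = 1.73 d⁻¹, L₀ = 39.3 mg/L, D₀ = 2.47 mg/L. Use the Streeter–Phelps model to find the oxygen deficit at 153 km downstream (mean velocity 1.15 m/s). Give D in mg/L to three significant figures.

D ≈ 4.25 mg/L

Travel time t = x/v = 153 km / (1.15 m/s) = 153000 m / 1.15 m/s = 133000 s = 1.540 d.
k_1 L₀/(k_r−k_1) = 0.252×39.3/(1.73−0.252) = 9.904/1.478 = 6.701 mg/L.
e^(−k_1 t) = e^(−0.252×1.540) = 0.6784; e^(−k_r t) = e^(−1.73×1.540) = 0.06967.
D = 6.701 × (0.6784 − 0.06967) + 2.47 × 0.06967 = 4.079 + 0.1721 = 4.251 mg/L.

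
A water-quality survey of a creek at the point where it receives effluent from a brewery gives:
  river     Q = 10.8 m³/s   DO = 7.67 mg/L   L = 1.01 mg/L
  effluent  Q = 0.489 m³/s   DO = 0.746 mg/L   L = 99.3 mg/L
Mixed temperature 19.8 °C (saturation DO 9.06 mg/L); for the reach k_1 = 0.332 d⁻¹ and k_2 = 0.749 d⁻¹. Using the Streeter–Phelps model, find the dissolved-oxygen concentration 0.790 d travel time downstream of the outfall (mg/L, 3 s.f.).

Mixed DO = (10.8×7.67 + 0.489×0.746)/(10.8+0.489) = 83.20/11.29 = 7.370 mg/L.
Mixed L₀ = (10.8×1.01 + 0.489×99.3)/(11.29) = 59.47/11.29 = 5.268 mg/L.
Initial deficit D₀ = C_s − DO₀ = 9.06 − 7.370 = 1.690 mg/L.
D(0.790) = [0.332×5.268/(0.749−0.332)](e^(−0.332×0.790) − e^(−0.749×0.790)) + 1.690 e^(−0.749×0.790)
= 4.194 × (0.7693 − 0.5534) + 1.690 × 0.5534 = 1.841 mg/L.
DO = 9.06 − 1.841 = 7.219 mg/L.

DO ≈ 7.22 mg/L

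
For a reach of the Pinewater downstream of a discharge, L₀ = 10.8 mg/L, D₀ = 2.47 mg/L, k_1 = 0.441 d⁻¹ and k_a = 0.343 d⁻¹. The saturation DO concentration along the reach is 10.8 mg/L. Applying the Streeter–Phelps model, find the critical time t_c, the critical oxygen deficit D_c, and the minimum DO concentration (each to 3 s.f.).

t_c ≈ 2.06 d; D_c ≈ 5.60 mg/L; min DO ≈ 5.20 mg/L

With k_a/k_1 = 0.7778 and 1 − D₀(k_a−k_1)/(k_1 L₀) = 1.051,
t_c = ln(0.7778 × 1.051) / (0.343 − 0.441) = ln(0.8173) / -0.09800 = -0.2017/-0.09800 = 2.059 d.
L(t_c) = L₀ e^(−k_1 t_c) = 10.8 × 0.4034 = 4.357 mg/L, and at the critical point k_a D_c = k_1 L, so D_c = (0.441/0.343) × 4.357 = 5.601 mg/L.
Minimum DO = C_s − D_c = 10.8 − 5.601 = 5.199 mg/L.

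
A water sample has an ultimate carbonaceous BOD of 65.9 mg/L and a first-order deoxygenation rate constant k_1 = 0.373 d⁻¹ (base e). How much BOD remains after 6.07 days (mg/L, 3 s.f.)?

L ≈ 6.85 mg/L

L_t = L₀ e^(−k_1 t) = 65.9 × e^(−0.373×6.07) = 65.9 × 0.1039 = 6.848 mg/L.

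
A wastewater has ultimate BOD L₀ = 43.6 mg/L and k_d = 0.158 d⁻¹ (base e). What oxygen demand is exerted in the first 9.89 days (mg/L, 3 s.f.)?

y_t = L₀(1 − e^(−k_d t)) = 43.6 × (1 − e^(−0.158×9.89))
= 43.6 × (1 − 0.2096) = 43.6 × 0.7904 = 34.46 mg/L.

y ≈ 34.5 mg/L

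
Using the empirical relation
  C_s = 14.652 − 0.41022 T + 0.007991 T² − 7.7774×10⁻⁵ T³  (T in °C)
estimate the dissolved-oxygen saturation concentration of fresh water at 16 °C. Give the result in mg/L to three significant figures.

C_s = 14.652 − 0.41022×16 + 0.007991×16² − 7.7774×10⁻⁵×16³ = 9.816 mg/L.

C_s ≈ 9.82 mg/L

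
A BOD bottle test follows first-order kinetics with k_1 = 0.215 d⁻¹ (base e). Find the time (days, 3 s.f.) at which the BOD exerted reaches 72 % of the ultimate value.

t ≈ 5.92 d

y/L₀ = 1 − e^(−k_1 t) = 0.72 ⇒ e^(−k_1 t) = 0.280
t = −ln(0.280) / 0.215 = 1.273 / 0.215 = 5.921 d.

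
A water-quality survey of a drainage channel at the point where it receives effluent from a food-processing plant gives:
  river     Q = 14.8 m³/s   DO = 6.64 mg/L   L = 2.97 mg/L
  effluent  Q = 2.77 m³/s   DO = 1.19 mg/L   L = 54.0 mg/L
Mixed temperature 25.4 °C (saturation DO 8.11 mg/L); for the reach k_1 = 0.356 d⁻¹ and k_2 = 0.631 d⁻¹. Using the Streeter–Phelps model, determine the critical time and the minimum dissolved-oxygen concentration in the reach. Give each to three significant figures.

t_c ≈ 1.43 d; minimum DO ≈ 4.38 mg/L

Mixed DO = (14.8×6.64 + 2.77×1.19)/(14.8+2.77) = 101.6/17.57 = 5.781 mg/L.
Mixed L₀ = (14.8×2.97 + 2.77×54.0)/(17.57) = 193.5/17.57 = 11.02 mg/L.
Initial deficit D₀ = C_s − DO₀ = 8.11 − 5.781 = 2.329 mg/L.
t_c = (1/0.2750) ln[(0.631/0.356)(1 − 2.329×0.2750/(0.356×11.02))] = 3.636 × ln(1.483) = 1.433 d.
D_c = (0.356/0.631) × 11.02 × e^(−0.356×1.433) = 0.5642 × 11.02 × 0.6004 = 3.731 mg/L.
Minimum DO = 8.11 − 3.731 = 4.379 mg/L.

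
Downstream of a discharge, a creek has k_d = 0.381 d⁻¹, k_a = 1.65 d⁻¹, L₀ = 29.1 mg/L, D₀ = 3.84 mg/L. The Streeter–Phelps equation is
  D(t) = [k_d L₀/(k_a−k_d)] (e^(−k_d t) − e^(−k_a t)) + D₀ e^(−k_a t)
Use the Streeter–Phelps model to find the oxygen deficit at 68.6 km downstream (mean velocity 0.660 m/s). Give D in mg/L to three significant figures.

D ≈ 4.85 mg/L

Travel time t = x/v = 68.6 km / (0.660 m/s) = 68600 m / 0.660 m/s = 103900 s = 1.203 d.
k_d L₀/(k_a−k_d) = 0.381×29.1/(1.65−0.381) = 11.09/1.269 = 8.737 mg/L.
e^(−k_d t) = e^(−0.381×1.203) = 0.6323; e^(−k_a t) = e^(−1.65×1.203) = 0.1374.
D = 8.737 × (0.6323 − 0.1374) + 3.84 × 0.1374 = 4.324 + 0.5276 = 4.852 mg/L.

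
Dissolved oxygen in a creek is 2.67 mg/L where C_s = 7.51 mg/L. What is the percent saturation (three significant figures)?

35.6 % saturation

% saturation = C/C_s × 100 = 2.67/7.51 × 100 = 35.6 %.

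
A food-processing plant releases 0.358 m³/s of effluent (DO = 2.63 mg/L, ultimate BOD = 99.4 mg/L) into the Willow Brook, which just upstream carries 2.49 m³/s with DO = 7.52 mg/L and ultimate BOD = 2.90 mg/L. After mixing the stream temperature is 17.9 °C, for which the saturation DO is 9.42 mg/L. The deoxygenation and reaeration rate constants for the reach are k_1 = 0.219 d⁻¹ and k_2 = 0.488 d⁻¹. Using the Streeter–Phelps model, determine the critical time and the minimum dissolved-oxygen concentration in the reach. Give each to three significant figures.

t_c ≈ 2.12 d; minimum DO ≈ 5.18 mg/L

Mixed DO = (2.49×7.52 + 0.358×2.63)/(2.49+0.358) = 19.67/2.848 = 6.905 mg/L.
Mixed L₀ = (2.49×2.90 + 0.358×99.4)/(2.848) = 42.81/2.848 = 15.03 mg/L.
Initial deficit D₀ = C_s − DO₀ = 9.42 − 6.905 = 2.515 mg/L.
t_c = (1/0.2690) ln[(0.488/0.219)(1 − 2.515×0.2690/(0.219×15.03))] = 3.717 × ln(1.770) = 2.123 d.
D_c = (0.219/0.488) × 15.03 × e^(−0.219×2.123) = 0.4488 × 15.03 × 0.6281 = 4.237 mg/L.
Minimum DO = 9.42 − 4.237 = 5.183 mg/L.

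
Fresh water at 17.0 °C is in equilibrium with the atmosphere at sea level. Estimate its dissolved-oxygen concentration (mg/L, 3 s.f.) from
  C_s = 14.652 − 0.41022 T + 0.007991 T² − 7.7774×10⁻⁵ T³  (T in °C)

C_s ≈ 9.61 mg/L

C_s = 14.652 − 0.41022×17.0 + 0.007991×17.0² − 7.7774×10⁻⁵×17.0³ = 9.606 mg/L.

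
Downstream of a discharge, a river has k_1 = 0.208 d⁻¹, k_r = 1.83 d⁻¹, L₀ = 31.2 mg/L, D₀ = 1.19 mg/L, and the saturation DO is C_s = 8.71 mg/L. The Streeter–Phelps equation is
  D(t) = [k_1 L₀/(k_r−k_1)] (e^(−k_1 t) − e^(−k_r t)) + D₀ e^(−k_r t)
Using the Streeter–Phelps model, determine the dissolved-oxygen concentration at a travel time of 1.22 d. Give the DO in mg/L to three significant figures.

DO ≈ 5.91 mg/L

k_1 L₀/(k_r−k_1) = 0.208×31.2/(1.83−0.208) = 6.490/1.622 = 4.001 mg/L.
e^(−k_1 t) = e^(−0.208×1.220) = 0.7759; e^(−k_r t) = e^(−1.83×1.220) = 0.1072.
D = 4.001 × (0.7759 − 0.1072) + 1.19 × 0.1072 = 2.675 + 0.1276 = 2.803 mg/L.
DO = C_s − D = 8.71 − 2.803 = 5.907 mg/L.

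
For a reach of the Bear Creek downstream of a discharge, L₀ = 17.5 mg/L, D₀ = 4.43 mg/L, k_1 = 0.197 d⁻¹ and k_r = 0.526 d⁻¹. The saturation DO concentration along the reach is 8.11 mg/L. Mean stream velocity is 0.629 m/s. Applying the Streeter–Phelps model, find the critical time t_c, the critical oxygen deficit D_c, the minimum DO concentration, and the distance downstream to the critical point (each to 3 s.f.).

t_c = [1/(k_r−k_1)] ln[(k_r/k_1)(1 − D₀(k_r−k_1)/(k_1 L₀))]
= [1/(0.526−0.197)] ln[(0.526/0.197)(1 − 4.43×0.3290/(0.197×17.5))]
= (1/0.3290) ln[2.670 × 0.5772] = 3.040 × ln(1.541) = 3.040 × 0.4326 = 1.315 d.
L(t_c) = L₀ e^(−k_1 t_c) = 17.5 × 0.7718 = 13.51 mg/L, and at the critical point k_r D_c = k_1 L, so D_c = (0.197/0.526) × 13.51 = 5.059 mg/L.
Minimum DO = C_s − D_c = 8.11 − 5.059 = 3.051 mg/L.
x_c = v t_c = 0.629 m/s × 1.315 d × 86400 s/d = 71460 m ≈ 71.5 km.

t_c ≈ 1.31 d; D_c ≈ 5.06 mg/L; min DO ≈ 3.05 mg/L; x_c ≈ 71.5 km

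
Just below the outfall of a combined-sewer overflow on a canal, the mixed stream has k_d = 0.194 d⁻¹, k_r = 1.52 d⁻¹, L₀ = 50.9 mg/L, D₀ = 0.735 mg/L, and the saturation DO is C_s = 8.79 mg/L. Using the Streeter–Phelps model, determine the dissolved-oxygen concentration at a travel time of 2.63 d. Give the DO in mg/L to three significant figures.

DO ≈ 4.44 mg/L

k_d L₀/(k_r−k_d) = 0.194×50.9/(1.52−0.194) = 9.875/1.326 = 7.447 mg/L.
e^(−k_d t) = e^(−0.194×2.630) = 0.6004; e^(−k_r t) = e^(−1.52×2.630) = 0.01836.
D = 7.447 × (0.6004 − 0.01836) + 0.735 × 0.01836 = 4.334 + 0.01349 = 4.348 mg/L.
DO = C_s − D = 8.79 − 4.348 = 4.442 mg/L.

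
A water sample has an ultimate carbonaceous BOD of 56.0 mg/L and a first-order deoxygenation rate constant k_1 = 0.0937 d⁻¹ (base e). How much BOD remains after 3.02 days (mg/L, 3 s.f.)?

L ≈ 42.2 mg/L

L_t = L₀ e^(−k_1 t) = 56.0 × e^(−0.0937×3.02) = 56.0 × 0.7535 = 42.20 mg/L.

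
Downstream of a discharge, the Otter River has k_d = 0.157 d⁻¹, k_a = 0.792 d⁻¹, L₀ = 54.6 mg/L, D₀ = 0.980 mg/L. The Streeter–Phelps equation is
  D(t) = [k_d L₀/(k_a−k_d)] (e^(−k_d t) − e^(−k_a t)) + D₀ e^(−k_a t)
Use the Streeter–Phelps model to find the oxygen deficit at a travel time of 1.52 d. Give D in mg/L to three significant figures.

k_d L₀/(k_a−k_d) = 0.157×54.6/(0.792−0.157) = 8.572/0.6350 = 13.50 mg/L.
e^(−k_d t) = e^(−0.157×1.520) = 0.7877; e^(−k_a t) = e^(−0.792×1.520) = 0.3000.
D = 13.50 × (0.7877 − 0.3000) + 0.980 × 0.3000 = 6.583 + 0.2940 = 6.877 mg/L.

D ≈ 6.88 mg/L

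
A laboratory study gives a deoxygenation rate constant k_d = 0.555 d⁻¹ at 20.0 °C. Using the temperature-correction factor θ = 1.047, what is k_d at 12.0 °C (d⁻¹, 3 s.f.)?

k_d ≈ 0.384 d⁻¹

k_d(T₂) = k_d(T₁) · θ^(T₂−T₁) = 0.555 × 1.047^(12.0−20.0)
= 0.555 × 1.047^-8.00 = 0.555 × 0.6925 = 0.3843 d⁻¹.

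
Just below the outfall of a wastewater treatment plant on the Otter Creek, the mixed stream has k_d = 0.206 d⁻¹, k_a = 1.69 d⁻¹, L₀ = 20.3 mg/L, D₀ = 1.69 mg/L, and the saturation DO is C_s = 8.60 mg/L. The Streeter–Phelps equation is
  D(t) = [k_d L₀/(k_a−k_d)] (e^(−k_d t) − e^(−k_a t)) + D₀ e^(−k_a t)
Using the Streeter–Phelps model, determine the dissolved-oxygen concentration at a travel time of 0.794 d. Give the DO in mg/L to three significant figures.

k_d L₀/(k_a−k_d) = 0.206×20.3/(1.69−0.206) = 4.182/1.484 = 2.818 mg/L.
e^(−k_d t) = e^(−0.206×0.7940) = 0.8491; e^(−k_a t) = e^(−1.69×0.7940) = 0.2614.
D = 2.818 × (0.8491 − 0.2614) + 1.69 × 0.2614 = 1.656 + 0.4417 = 2.098 mg/L.
DO = C_s − D = 8.60 − 2.098 = 6.502 mg/L.

DO ≈ 6.50 mg/L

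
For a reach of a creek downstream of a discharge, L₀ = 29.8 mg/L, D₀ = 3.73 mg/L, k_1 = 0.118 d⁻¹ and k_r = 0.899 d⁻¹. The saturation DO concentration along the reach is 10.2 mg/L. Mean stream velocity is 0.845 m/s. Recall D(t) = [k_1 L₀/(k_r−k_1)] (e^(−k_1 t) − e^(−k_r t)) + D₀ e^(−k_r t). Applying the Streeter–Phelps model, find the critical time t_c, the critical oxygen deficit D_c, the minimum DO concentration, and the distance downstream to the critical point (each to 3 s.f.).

t_c = [1/(k_r−k_1)] ln[(k_r/k_1)(1 − D₀(k_r−k_1)/(k_1 L₀))]
= [1/(0.899−0.118)] ln[(0.899/0.118)(1 − 3.73×0.7810/(0.118×29.8))]
= (1/0.7810) ln[7.619 × 0.1716] = 1.280 × ln(1.307) = 1.280 × 0.2678 = 0.3429 d.
D_c = (k_1/k_r) L₀ e^(−k_1 t_c) = (0.118/0.899) × 29.8 × e^(−0.118×0.3429) = 0.1313 × 29.8 × 0.9604 = 3.756 mg/L.
Minimum DO = C_s − D_c = 10.2 − 3.756 = 6.444 mg/L.
x_c = v t_c = 0.845 m/s × 0.3429 d × 86400 s/d = 25030 m ≈ 25.0 km.

t_c ≈ 0.343 d; D_c ≈ 3.76 mg/L; min DO ≈ 6.44 mg/L; x_c ≈ 25.0 km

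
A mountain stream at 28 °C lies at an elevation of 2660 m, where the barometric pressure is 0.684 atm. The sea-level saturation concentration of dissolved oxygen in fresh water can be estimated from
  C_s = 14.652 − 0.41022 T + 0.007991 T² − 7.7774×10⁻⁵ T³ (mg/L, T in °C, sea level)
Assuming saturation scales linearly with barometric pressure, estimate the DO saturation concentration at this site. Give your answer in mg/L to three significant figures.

C_s ≈ 5.28 mg/L

At sea level: C_s = 14.652 − 0.41022×28 + 0.007991×28² − 7.7774×10⁻⁵×28³ = 7.723 mg/L.
Pressure correction: C_s' = 7.723 × 0.684 = 5.283 mg/L.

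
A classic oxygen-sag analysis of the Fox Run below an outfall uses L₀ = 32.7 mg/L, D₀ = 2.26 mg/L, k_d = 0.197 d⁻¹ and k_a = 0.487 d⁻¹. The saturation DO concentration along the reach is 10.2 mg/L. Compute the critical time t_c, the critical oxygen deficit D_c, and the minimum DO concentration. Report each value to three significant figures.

At the critical point dD/dt = 0, so k_d L₀ e^(−k_d t) = k_a D. Substituting D(t) from the Streeter–Phelps equation and solving for t gives
t_c = ln[(k_a/k_d)(1 − D₀(k_a−k_d)/(k_d L₀))] / (k_a−k_d).
Here k_a−k_d = 0.2900 d⁻¹ and 1 − D₀(k_a−k_d)/(k_d L₀) = 1 − 2.26×0.2900/(0.197×32.7) = 0.8983, so
t_c = ln(2.472 × 0.8983) / 0.2900 = 0.7978 / 0.2900 = 2.751 d.
D_c = (k_d/k_a) L₀ e^(−k_d t_c) = (0.197/0.487) × 32.7 × e^(−0.197×2.751) = 0.4045 × 32.7 × 0.5816 = 7.694 mg/L.
Minimum DO = C_s − D_c = 10.2 − 7.694 = 2.506 mg/L.

t_c ≈ 2.75 d; D_c ≈ 7.69 mg/L; min DO ≈ 2.51 mg/L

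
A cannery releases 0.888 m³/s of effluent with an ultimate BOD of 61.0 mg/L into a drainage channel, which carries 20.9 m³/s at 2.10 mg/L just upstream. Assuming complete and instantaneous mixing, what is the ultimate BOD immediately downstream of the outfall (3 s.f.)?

4.50 mg/L

Flow-weighted mixing: C = (Q_r C_r + Q_w C_w)/(Q_r + Q_w)
= (20.9×2.10 + 0.888×61.0)/(20.9 + 0.888) = 98.06/21.79 = 4.501 mg/L.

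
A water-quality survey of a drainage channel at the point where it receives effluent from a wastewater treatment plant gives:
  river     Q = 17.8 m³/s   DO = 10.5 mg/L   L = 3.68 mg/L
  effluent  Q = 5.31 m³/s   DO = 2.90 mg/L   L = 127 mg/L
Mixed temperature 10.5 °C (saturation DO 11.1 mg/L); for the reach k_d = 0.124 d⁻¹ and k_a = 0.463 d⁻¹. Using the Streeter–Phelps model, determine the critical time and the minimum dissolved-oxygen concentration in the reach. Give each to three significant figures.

t_c ≈ 3.23 d; minimum DO ≈ 5.35 mg/L

Mixed DO = (17.8×10.5 + 5.31×2.90)/(17.8+5.31) = 202.3/23.11 = 8.754 mg/L.
Mixed L₀ = (17.8×3.68 + 5.31×127)/(23.11) = 739.9/23.11 = 32.02 mg/L.
Initial deficit D₀ = C_s − DO₀ = 11.1 − 8.754 = 2.346 mg/L.
t_c = (1/0.3390) ln[(0.463/0.124)(1 − 2.346×0.3390/(0.124×32.02))] = 2.950 × ln(2.986) = 3.227 d.
D_c = (0.124/0.463) × 32.02 × e^(−0.124×3.227) = 0.2678 × 32.02 × 0.6702 = 5.747 mg/L.
Minimum DO = 11.1 − 5.747 = 5.353 mg/L.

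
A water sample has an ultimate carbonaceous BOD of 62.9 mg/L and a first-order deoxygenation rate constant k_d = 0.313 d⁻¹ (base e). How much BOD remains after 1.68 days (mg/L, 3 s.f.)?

L_t = L₀ e^(−k_d t) = 62.9 × e^(−0.313×1.68) = 62.9 × 0.5911 = 37.18 mg/L.

L ≈ 37.2 mg/L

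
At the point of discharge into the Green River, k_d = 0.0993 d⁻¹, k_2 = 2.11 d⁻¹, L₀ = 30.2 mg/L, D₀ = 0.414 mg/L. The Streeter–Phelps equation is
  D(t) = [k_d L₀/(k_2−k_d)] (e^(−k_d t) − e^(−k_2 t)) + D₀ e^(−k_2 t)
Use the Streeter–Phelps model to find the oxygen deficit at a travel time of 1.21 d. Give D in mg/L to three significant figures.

k_d L₀/(k_2−k_d) = 0.0993×30.2/(2.11−0.0993) = 2.999/2.011 = 1.491 mg/L.
e^(−k_d t) = e^(−0.0993×1.210) = 0.8868; e^(−k_2 t) = e^(−2.11×1.210) = 0.07784.
D = 1.491 × (0.8868 − 0.07784) + 0.414 × 0.07784 = 1.207 + 0.03223 = 1.239 mg/L.

D ≈ 1.24 mg/L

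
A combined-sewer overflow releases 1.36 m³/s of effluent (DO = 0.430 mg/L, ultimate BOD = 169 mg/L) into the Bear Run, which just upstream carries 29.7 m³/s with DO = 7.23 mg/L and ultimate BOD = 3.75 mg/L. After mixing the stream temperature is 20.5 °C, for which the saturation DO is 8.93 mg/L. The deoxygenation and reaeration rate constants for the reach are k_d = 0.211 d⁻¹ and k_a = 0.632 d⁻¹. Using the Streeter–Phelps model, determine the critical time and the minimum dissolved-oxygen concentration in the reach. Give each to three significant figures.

t_c ≈ 1.54 d; minimum DO ≈ 6.28 mg/L

Mixed DO = (29.7×7.23 + 1.36×0.430)/(29.7+1.36) = 215.3/31.06 = 6.932 mg/L.
Mixed L₀ = (29.7×3.75 + 1.36×169)/(31.06) = 341.2/31.06 = 10.99 mg/L.
Initial deficit D₀ = C_s − DO₀ = 8.93 − 6.932 = 1.998 mg/L.
t_c = (1/0.4210) ln[(0.632/0.211)(1 − 1.998×0.4210/(0.211×10.99))] = 2.375 × ln(1.908) = 1.535 d.
D_c = (0.211/0.632) × 10.99 × e^(−0.211×1.535) = 0.3339 × 10.99 × 0.7233 = 2.653 mg/L.
Minimum DO = 8.93 − 2.653 = 6.277 mg/L.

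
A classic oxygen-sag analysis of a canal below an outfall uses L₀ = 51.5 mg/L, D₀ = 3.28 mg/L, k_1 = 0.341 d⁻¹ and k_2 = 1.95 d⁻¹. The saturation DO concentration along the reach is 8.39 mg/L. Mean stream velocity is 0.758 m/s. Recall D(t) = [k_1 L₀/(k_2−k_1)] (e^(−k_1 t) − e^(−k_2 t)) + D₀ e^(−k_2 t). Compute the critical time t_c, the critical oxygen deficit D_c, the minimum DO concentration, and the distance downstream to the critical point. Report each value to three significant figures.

With k_2/k_1 = 5.718 and 1 − D₀(k_2−k_1)/(k_1 L₀) = 0.6995,
t_c = ln(5.718 × 0.6995) / (1.95 − 0.341) = ln(4.000) / 1.609 = 1.386/1.609 = 0.8616 d.
L(t_c) = L₀ e^(−k_1 t_c) = 51.5 × 0.7454 = 38.39 mg/L, and at the critical point k_2 D_c = k_1 L, so D_c = (0.341/1.95) × 38.39 = 6.713 mg/L.
Minimum DO = C_s − D_c = 8.39 − 6.713 = 1.677 mg/L.
x_c = v t_c = 0.758 m/s × 0.8616 d × 86400 s/d = 56430 m ≈ 56.4 km.

t_c ≈ 0.862 d; D_c ≈ 6.71 mg/L; min DO ≈ 1.68 mg/L; x_c ≈ 56.4 km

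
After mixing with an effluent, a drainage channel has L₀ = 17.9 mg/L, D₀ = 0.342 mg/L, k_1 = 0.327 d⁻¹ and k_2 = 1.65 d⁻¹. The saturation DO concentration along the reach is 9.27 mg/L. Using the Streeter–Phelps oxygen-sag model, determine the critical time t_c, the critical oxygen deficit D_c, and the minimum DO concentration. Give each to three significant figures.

With k_2/k_1 = 5.046 and 1 − D₀(k_2−k_1)/(k_1 L₀) = 0.9227,
t_c = ln(5.046 × 0.9227) / (1.65 − 0.327) = ln(4.656) / 1.323 = 1.538/1.323 = 1.163 d.
L(t_c) = L₀ e^(−k_1 t_c) = 17.9 × 0.6837 = 12.24 mg/L, and at the critical point k_2 D_c = k_1 L, so D_c = (0.327/1.65) × 12.24 = 2.426 mg/L.
Minimum DO = C_s − D_c = 9.27 − 2.426 = 6.844 mg/L.

t_c ≈ 1.16 d; D_c ≈ 2.43 mg/L; min DO ≈ 6.84 mg/L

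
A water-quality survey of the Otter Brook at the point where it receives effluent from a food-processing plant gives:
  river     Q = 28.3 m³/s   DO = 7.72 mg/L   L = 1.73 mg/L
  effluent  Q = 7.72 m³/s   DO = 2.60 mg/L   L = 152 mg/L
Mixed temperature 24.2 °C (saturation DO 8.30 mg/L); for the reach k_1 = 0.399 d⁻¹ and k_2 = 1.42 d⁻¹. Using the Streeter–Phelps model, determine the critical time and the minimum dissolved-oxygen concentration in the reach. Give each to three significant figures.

Mixed DO = (28.3×7.72 + 7.72×2.60)/(28.3+7.72) = 238.5/36.02 = 6.623 mg/L.
Mixed L₀ = (28.3×1.73 + 7.72×152)/(36.02) = 1222/36.02 = 33.94 mg/L.
Initial deficit D₀ = C_s − DO₀ = 8.30 − 6.623 = 1.677 mg/L.
t_c = (1/1.021) ln[(1.42/0.399)(1 − 1.677×1.021/(0.399×33.94))] = 0.9794 × ln(3.109) = 1.111 d.
D_c = (0.399/1.42) × 33.94 × e^(−0.399×1.111) = 0.2810 × 33.94 × 0.6419 = 6.121 mg/L.
Minimum DO = 8.30 − 6.121 = 2.179 mg/L.

t_c ≈ 1.11 d; minimum DO ≈ 2.18 mg/L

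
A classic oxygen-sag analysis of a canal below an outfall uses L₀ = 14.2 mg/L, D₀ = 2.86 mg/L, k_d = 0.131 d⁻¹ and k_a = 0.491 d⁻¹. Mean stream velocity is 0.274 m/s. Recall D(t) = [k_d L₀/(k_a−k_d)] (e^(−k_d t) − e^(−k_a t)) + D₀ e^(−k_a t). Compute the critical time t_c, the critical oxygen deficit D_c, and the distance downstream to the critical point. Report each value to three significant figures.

t_c = [1/(k_a−k_d)] ln[(k_a/k_d)(1 − D₀(k_a−k_d)/(k_d L₀))]
= [1/(0.491−0.131)] ln[(0.491/0.131)(1 − 2.86×0.3600/(0.131×14.2))]
= (1/0.3600) ln[3.748 × 0.4465] = 2.778 × ln(1.674) = 2.778 × 0.5150 = 1.430 d.
D_c = (k_d/k_a) L₀ e^(−k_d t_c) = (0.131/0.491) × 14.2 × e^(−0.131×1.430) = 0.2668 × 14.2 × 0.8291 = 3.141 mg/L.
x_c = v t_c = 0.274 m/s × 1.430 d × 86400 s/d = 33860 m ≈ 33.9 km.

t_c ≈ 1.43 d; D_c ≈ 3.14 mg/L; x_c ≈ 33.9 km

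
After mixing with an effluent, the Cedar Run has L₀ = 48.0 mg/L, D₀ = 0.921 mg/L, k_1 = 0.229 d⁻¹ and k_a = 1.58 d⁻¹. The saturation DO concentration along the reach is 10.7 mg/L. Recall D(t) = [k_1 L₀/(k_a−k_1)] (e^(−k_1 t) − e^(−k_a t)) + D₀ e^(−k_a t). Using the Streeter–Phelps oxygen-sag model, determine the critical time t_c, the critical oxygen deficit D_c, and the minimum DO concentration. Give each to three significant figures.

t_c = [1/(k_a−k_1)] ln[(k_a/k_1)(1 − D₀(k_a−k_1)/(k_1 L₀))]
= [1/(1.58−0.229)] ln[(1.58/0.229)(1 − 0.921×1.351/(0.229×48.0))]
= (1/1.351) ln[6.900 × 0.8868] = 0.7402 × ln(6.119) = 0.7402 × 1.811 = 1.341 d.
L(t_c) = L₀ e^(−k_1 t_c) = 48.0 × 0.7356 = 35.31 mg/L, and at the critical point k_a D_c = k_1 L, so D_c = (0.229/1.58) × 35.31 = 5.118 mg/L.
Minimum DO = C_s − D_c = 10.7 − 5.118 = 5.582 mg/L.

t_c ≈ 1.34 d; D_c ≈ 5.12 mg/L; min DO ≈ 5.58 mg/L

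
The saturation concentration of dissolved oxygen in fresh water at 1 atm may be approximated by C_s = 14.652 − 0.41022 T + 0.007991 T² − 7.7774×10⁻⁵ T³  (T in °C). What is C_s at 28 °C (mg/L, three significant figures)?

C_s = 14.652 − 0.41022×28 + 0.007991×28² − 7.7774×10⁻⁵×28³ = 7.723 mg/L.

C_s ≈ 7.72 mg/L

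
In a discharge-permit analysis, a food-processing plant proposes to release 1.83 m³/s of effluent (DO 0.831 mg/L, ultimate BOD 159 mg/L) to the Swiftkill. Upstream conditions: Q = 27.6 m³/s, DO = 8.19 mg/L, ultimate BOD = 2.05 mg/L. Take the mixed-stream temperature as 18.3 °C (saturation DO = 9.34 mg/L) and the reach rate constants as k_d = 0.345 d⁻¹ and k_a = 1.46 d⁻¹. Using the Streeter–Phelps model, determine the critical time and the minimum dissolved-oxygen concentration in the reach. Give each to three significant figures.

t_c ≈ 0.774 d; minimum DO ≈ 7.20 mg/L

Mixed DO = (27.6×8.19 + 1.83×0.831)/(27.6+1.83) = 227.6/29.43 = 7.732 mg/L.
Mixed L₀ = (27.6×2.05 + 1.83×159)/(29.43) = 347.6/29.43 = 11.81 mg/L.
Initial deficit D₀ = C_s − DO₀ = 9.34 − 7.732 = 1.608 mg/L.
t_c = (1/1.115) ln[(1.46/0.345)(1 − 1.608×1.115/(0.345×11.81))] = 0.8969 × ln(2.370) = 0.7739 d.
D_c = (0.345/1.46) × 11.81 × e^(−0.345×0.7739) = 0.2363 × 11.81 × 0.7657 = 2.137 mg/L.
Minimum DO = 9.34 − 2.137 = 7.203 mg/L.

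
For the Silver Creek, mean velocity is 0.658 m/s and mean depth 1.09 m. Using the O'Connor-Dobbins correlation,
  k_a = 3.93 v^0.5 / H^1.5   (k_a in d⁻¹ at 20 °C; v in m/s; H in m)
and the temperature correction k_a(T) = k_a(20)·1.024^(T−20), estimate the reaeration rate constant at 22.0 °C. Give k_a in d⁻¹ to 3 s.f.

k_a ≈ 2.94 d⁻¹

k_a(20) = 3.93 × 0.658^0.5 / 1.09^1.5 = 3.93 × 0.8112 / 1.138 = 2.801 d⁻¹.
k_a(22.0) = 2.801 × 1.024^(22.0−20) = 2.801 × 1.049 = 2.937 d⁻¹.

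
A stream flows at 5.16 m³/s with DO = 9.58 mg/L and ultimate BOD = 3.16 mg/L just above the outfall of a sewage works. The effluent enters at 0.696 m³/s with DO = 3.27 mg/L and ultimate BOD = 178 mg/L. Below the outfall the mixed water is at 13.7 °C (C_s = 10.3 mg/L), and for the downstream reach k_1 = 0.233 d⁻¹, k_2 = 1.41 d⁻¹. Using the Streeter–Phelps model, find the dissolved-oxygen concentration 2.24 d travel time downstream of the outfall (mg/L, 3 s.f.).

DO ≈ 7.63 mg/L

Mixed DO = (5.16×9.58 + 0.696×3.27)/(5.16+0.696) = 51.71/5.856 = 8.830 mg/L.
Mixed L₀ = (5.16×3.16 + 0.696×178)/(5.856) = 140.2/5.856 = 23.94 mg/L.
Initial deficit D₀ = C_s − DO₀ = 10.3 − 8.830 = 1.470 mg/L.
D(2.24) = [0.233×23.94/(1.41−0.233)](e^(−0.233×2.24) − e^(−1.41×2.24)) + 1.470 e^(−1.41×2.24)
= 4.739 × (0.5934 − 0.04249) + 1.470 × 0.04249 = 2.673 mg/L.
DO = 10.3 − 2.673 = 7.627 mg/L.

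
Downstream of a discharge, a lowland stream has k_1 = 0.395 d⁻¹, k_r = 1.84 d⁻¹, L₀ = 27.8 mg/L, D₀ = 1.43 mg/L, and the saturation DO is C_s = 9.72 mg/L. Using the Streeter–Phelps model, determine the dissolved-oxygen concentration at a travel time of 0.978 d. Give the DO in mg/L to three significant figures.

DO ≈ 5.58 mg/L

k_1 L₀/(k_r−k_1) = 0.395×27.8/(1.84−0.395) = 10.98/1.445 = 7.599 mg/L.
e^(−k_1 t) = e^(−0.395×0.9780) = 0.6796; e^(−k_r t) = e^(−1.84×0.9780) = 0.1654.
D = 7.599 × (0.6796 − 0.1654) + 1.43 × 0.1654 = 3.907 + 0.2365 = 4.144 mg/L.
DO = C_s − D = 9.72 − 4.144 = 5.576 mg/L.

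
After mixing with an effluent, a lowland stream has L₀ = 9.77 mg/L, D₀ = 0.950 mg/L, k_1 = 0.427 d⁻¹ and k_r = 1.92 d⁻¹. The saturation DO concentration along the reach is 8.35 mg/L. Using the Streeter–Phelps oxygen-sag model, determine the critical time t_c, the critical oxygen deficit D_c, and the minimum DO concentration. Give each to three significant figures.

t_c ≈ 0.729 d; D_c ≈ 1.59 mg/L; min DO ≈ 6.76 mg/L

With k_r/k_1 = 4.496 and 1 − D₀(k_r−k_1)/(k_1 L₀) = 0.6600,
t_c = ln(4.496 × 0.6600) / (1.92 − 0.427) = ln(2.968) / 1.493 = 1.088/1.493 = 0.7286 d.
L(t_c) = L₀ e^(−k_1 t_c) = 9.77 × 0.7326 = 7.158 mg/L, and at the critical point k_r D_c = k_1 L, so D_c = (0.427/1.92) × 7.158 = 1.592 mg/L.
Minimum DO = C_s − D_c = 8.35 − 1.592 = 6.758 mg/L.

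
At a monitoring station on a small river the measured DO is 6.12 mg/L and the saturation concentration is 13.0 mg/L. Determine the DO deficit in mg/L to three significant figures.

D = C_s − C = 13.0 − 6.12 = 6.88 mg/L.

D ≈ 6.88 mg/L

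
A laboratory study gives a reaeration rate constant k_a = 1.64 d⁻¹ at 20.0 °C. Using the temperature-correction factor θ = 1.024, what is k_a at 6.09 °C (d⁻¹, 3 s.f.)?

k_a(T₂) = k_a(T₁) · θ^(T₂−T₁) = 1.64 × 1.024^(6.09−20.0)
= 1.64 × 1.024^-13.9 = 1.64 × 0.7190 = 1.179 d⁻¹.

k_a ≈ 1.18 d⁻¹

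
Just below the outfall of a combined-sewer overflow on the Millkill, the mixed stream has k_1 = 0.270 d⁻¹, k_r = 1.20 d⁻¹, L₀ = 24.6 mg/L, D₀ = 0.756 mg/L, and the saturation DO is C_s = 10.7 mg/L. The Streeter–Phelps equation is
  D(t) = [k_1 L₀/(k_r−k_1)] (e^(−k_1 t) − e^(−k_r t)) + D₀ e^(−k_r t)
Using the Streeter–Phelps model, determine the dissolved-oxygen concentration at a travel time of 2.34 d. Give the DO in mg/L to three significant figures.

DO ≈ 7.29 mg/L

k_1 L₀/(k_r−k_1) = 0.270×24.6/(1.20−0.270) = 6.642/0.9300 = 7.142 mg/L.
e^(−k_1 t) = e^(−0.270×2.340) = 0.5316; e^(−k_r t) = e^(−1.20×2.340) = 0.06033.
D = 7.142 × (0.5316 − 0.06033) + 0.756 × 0.06033 = 3.366 + 0.04561 = 3.412 mg/L.
DO = C_s − D = 10.7 − 3.412 = 7.288 mg/L.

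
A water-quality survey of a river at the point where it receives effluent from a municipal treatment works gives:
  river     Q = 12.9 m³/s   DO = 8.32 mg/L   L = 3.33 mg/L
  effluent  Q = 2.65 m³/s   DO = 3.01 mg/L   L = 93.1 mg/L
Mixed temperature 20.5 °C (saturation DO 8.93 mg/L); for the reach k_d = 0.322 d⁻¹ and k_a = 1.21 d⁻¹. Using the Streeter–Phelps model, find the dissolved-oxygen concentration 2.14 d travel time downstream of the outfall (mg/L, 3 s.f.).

Mixed DO = (12.9×8.32 + 2.65×3.01)/(12.9+2.65) = 115.3/15.55 = 7.415 mg/L.
Mixed L₀ = (12.9×3.33 + 2.65×93.1)/(15.55) = 289.7/15.55 = 18.63 mg/L.
Initial deficit D₀ = C_s − DO₀ = 8.93 − 7.415 = 1.515 mg/L.
D(2.14) = [0.322×18.63/(1.21−0.322)](e^(−0.322×2.14) − e^(−1.21×2.14)) + 1.515 e^(−1.21×2.14)
= 6.755 × (0.5020 − 0.07507) + 1.515 × 0.07507 = 2.998 mg/L.
DO = 8.93 − 2.998 = 5.932 mg/L.

DO ≈ 5.93 mg/L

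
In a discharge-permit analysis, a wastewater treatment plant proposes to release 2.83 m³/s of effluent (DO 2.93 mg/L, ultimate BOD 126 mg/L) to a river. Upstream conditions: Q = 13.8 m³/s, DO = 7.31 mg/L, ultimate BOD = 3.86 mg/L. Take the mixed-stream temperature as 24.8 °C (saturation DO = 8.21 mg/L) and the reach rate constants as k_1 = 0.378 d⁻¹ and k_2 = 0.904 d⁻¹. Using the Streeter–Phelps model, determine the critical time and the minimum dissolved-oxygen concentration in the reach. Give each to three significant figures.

t_c ≈ 1.47 d; minimum DO ≈ 2.30 mg/L

Mixed DO = (13.8×7.31 + 2.83×2.93)/(13.8+2.83) = 109.2/16.63 = 6.565 mg/L.
Mixed L₀ = (13.8×3.86 + 2.83×126)/(16.63) = 409.8/16.63 = 24.65 mg/L.
Initial deficit D₀ = C_s − DO₀ = 8.21 − 6.565 = 1.645 mg/L.
t_c = (1/0.5260) ln[(0.904/0.378)(1 − 1.645×0.5260/(0.378×24.65))] = 1.901 × ln(2.169) = 1.472 d.
D_c = (0.378/0.904) × 24.65 × e^(−0.378×1.472) = 0.4181 × 24.65 × 0.5732 = 5.907 mg/L.
Minimum DO = 8.21 − 5.907 = 2.303 mg/L.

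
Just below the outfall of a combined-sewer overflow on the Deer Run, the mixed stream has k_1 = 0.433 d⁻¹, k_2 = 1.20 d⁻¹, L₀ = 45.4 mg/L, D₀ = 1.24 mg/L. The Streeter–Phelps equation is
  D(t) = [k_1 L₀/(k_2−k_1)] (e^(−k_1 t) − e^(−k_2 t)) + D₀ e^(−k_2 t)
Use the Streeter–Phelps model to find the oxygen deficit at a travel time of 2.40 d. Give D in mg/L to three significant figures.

k_1 L₀/(k_2−k_1) = 0.433×45.4/(1.20−0.433) = 19.66/0.7670 = 25.63 mg/L.
e^(−k_1 t) = e^(−0.433×2.400) = 0.3537; e^(−k_2 t) = e^(−1.20×2.400) = 0.05613.
D = 25.63 × (0.3537 − 0.05613) + 1.24 × 0.05613 = 7.628 + 0.06961 = 7.697 mg/L.

D ≈ 7.70 mg/L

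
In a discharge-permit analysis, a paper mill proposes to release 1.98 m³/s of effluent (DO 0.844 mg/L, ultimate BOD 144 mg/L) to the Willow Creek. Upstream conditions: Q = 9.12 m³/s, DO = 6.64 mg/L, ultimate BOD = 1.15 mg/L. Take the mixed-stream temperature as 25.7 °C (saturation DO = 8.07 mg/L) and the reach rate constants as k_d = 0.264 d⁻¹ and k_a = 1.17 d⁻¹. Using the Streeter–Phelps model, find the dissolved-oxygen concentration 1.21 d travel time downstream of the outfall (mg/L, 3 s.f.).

Mixed DO = (9.12×6.64 + 1.98×0.844)/(9.12+1.98) = 62.23/11.10 = 5.606 mg/L.
Mixed L₀ = (9.12×1.15 + 1.98×144)/(11.10) = 295.6/11.10 = 26.63 mg/L.
Initial deficit D₀ = C_s − DO₀ = 8.07 − 5.606 = 2.464 mg/L.
D(1.21) = [0.264×26.63/(1.17−0.264)](e^(−0.264×1.21) − e^(−1.17×1.21)) + 2.464 e^(−1.17×1.21)
= 7.760 × (0.7266 − 0.2428) + 2.464 × 0.2428 = 4.352 mg/L.
DO = 8.07 − 4.352 = 3.718 mg/L.

DO ≈ 3.72 mg/L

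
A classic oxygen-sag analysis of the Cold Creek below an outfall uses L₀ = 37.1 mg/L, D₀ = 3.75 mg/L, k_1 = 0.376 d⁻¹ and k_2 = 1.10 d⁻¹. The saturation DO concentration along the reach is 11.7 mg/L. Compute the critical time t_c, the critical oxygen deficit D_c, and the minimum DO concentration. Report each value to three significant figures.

t_c ≈ 1.18 d; D_c ≈ 8.13 mg/L; min DO ≈ 3.57 mg/L

t_c = [1/(k_2−k_1)] ln[(k_2/k_1)(1 − D₀(k_2−k_1)/(k_1 L₀))]
= [1/(1.10−0.376)] ln[(1.10/0.376)(1 − 3.75×0.7240/(0.376×37.1))]
= (1/0.7240) ln[2.926 × 0.8054] = 1.381 × ln(2.356) = 1.381 × 0.8570 = 1.184 d.
L(t_c) = L₀ e^(−k_1 t_c) = 37.1 × 0.6408 = 23.77 mg/L, and at the critical point k_2 D_c = k_1 L, so D_c = (0.376/1.10) × 23.77 = 8.126 mg/L.
Minimum DO = C_s − D_c = 11.7 − 8.126 = 3.574 mg/L.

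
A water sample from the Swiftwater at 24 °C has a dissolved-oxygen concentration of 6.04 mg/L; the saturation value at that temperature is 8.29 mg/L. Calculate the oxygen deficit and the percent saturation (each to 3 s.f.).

D = C_s − C = 8.29 − 6.04 = 2.25 mg/L.
% saturation = 6.04/8.29 × 100 = 72.9 %.

D ≈ 2.25 mg/L; 72.9 % saturation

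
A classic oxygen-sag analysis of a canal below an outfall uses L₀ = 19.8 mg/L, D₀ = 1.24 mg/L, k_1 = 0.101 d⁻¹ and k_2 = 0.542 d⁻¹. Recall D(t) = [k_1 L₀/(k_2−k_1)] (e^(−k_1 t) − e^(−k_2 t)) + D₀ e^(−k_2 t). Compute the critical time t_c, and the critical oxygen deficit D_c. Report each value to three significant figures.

At the critical point dD/dt = 0, so k_1 L₀ e^(−k_1 t) = k_2 D. Substituting D(t) from the Streeter–Phelps equation and solving for t gives
t_c = ln[(k_2/k_1)(1 − D₀(k_2−k_1)/(k_1 L₀))] / (k_2−k_1).
Here k_2−k_1 = 0.4410 d⁻¹ and 1 − D₀(k_2−k_1)/(k_1 L₀) = 1 − 1.24×0.4410/(0.101×19.8) = 0.7266, so
t_c = ln(5.366 × 0.7266) / 0.4410 = 1.361 / 0.4410 = 3.085 d.
L(t_c) = L₀ e^(−k_1 t_c) = 19.8 × 0.7322 = 14.50 mg/L, and at the critical point k_2 D_c = k_1 L, so D_c = (0.101/0.542) × 14.50 = 2.702 mg/L.

t_c ≈ 3.09 d; D_c ≈ 2.70 mg/L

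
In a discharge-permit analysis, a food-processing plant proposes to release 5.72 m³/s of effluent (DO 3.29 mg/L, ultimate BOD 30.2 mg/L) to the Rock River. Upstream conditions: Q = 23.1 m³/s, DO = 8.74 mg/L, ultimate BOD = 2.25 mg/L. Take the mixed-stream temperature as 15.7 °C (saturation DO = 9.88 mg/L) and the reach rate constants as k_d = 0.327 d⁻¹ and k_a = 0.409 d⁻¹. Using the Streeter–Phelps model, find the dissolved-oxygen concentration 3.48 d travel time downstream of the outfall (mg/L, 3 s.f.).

Mixed DO = (23.1×8.74 + 5.72×3.29)/(23.1+5.72) = 220.7/28.82 = 7.658 mg/L.
Mixed L₀ = (23.1×2.25 + 5.72×30.2)/(28.82) = 224.7/28.82 = 7.797 mg/L.
Initial deficit D₀ = C_s − DO₀ = 9.88 − 7.658 = 2.222 mg/L.
D(3.48) = [0.327×7.797/(0.409−0.327)](e^(−0.327×3.48) − e^(−0.409×3.48)) + 2.222 e^(−0.409×3.48)
= 31.09 × (0.3205 − 0.2409) + 2.222 × 0.2409 = 3.009 mg/L.
DO = 9.88 − 3.009 = 6.871 mg/L.

DO ≈ 6.87 mg/L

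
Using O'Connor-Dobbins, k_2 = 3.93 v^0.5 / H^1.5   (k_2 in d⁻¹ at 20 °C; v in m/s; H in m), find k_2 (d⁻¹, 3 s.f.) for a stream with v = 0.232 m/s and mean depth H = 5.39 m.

k_2 = 3.93 × 0.232^0.5 / 5.39^1.5 = 3.93 × 0.4817 / 12.51 = 0.1513 d⁻¹.

k_2 ≈ 0.151 d⁻¹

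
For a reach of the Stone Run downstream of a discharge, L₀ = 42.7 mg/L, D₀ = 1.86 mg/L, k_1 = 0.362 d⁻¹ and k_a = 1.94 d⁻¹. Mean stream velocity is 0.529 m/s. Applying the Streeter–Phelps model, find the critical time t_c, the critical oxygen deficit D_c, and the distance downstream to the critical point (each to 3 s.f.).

With k_a/k_1 = 5.359 and 1 − D₀(k_a−k_1)/(k_1 L₀) = 0.8101,
t_c = ln(5.359 × 0.8101) / (1.94 − 0.362) = ln(4.342) / 1.578 = 1.468/1.578 = 0.9304 d.
D_c = (k_1/k_a) L₀ e^(−k_1 t_c) = (0.362/1.94) × 42.7 × e^(−0.362×0.9304) = 0.1866 × 42.7 × 0.7140 = 5.689 mg/L.
x_c = v t_c = 0.529 m/s × 0.9304 d × 86400 s/d = 42530 m ≈ 42.5 km.

t_c ≈ 0.930 d; D_c ≈ 5.69 mg/L; x_c ≈ 42.5 km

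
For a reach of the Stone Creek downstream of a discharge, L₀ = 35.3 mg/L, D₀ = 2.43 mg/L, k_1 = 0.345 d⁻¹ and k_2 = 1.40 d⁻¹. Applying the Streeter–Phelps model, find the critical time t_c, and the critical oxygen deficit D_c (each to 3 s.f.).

t_c ≈ 1.10 d; D_c ≈ 5.94 mg/L

At the critical point dD/dt = 0, so k_1 L₀ e^(−k_1 t) = k_2 D. Substituting D(t) from the Streeter–Phelps equation and solving for t gives
t_c = ln[(k_2/k_1)(1 − D₀(k_2−k_1)/(k_1 L₀))] / (k_2−k_1).
Here k_2−k_1 = 1.055 d⁻¹ and 1 − D₀(k_2−k_1)/(k_1 L₀) = 1 − 2.43×1.055/(0.345×35.3) = 0.7895, so
t_c = ln(4.058 × 0.7895) / 1.055 = 1.164 / 1.055 = 1.104 d.
D_c = (k_1/k_2) L₀ e^(−k_1 t_c) = (0.345/1.40) × 35.3 × e^(−0.345×1.104) = 0.2464 × 35.3 × 0.6833 = 5.944 mg/L.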